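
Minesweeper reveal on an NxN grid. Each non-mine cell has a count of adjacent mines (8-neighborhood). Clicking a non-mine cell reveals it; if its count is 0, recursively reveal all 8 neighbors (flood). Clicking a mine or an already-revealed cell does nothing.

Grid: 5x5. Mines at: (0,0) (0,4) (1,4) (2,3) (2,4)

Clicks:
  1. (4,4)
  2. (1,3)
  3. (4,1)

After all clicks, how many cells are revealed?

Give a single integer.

Answer: 17

Derivation:
Click 1 (4,4) count=0: revealed 16 new [(1,0) (1,1) (1,2) (2,0) (2,1) (2,2) (3,0) (3,1) (3,2) (3,3) (3,4) (4,0) (4,1) (4,2) (4,3) (4,4)] -> total=16
Click 2 (1,3) count=4: revealed 1 new [(1,3)] -> total=17
Click 3 (4,1) count=0: revealed 0 new [(none)] -> total=17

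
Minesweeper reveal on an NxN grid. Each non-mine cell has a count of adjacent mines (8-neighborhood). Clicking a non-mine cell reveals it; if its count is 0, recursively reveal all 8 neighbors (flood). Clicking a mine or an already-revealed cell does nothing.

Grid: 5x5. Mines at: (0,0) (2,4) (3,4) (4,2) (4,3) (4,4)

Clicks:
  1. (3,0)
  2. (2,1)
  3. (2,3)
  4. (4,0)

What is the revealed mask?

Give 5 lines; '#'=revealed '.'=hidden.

Click 1 (3,0) count=0: revealed 19 new [(0,1) (0,2) (0,3) (0,4) (1,0) (1,1) (1,2) (1,3) (1,4) (2,0) (2,1) (2,2) (2,3) (3,0) (3,1) (3,2) (3,3) (4,0) (4,1)] -> total=19
Click 2 (2,1) count=0: revealed 0 new [(none)] -> total=19
Click 3 (2,3) count=2: revealed 0 new [(none)] -> total=19
Click 4 (4,0) count=0: revealed 0 new [(none)] -> total=19

Answer: .####
#####
####.
####.
##...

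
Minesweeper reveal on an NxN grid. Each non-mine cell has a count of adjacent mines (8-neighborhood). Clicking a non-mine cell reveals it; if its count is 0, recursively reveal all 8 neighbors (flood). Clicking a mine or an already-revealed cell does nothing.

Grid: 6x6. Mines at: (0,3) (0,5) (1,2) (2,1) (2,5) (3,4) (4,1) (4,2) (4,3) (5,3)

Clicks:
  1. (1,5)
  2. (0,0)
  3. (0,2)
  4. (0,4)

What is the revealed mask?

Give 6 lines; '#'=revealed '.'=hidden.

Answer: ###.#.
##...#
......
......
......
......

Derivation:
Click 1 (1,5) count=2: revealed 1 new [(1,5)] -> total=1
Click 2 (0,0) count=0: revealed 4 new [(0,0) (0,1) (1,0) (1,1)] -> total=5
Click 3 (0,2) count=2: revealed 1 new [(0,2)] -> total=6
Click 4 (0,4) count=2: revealed 1 new [(0,4)] -> total=7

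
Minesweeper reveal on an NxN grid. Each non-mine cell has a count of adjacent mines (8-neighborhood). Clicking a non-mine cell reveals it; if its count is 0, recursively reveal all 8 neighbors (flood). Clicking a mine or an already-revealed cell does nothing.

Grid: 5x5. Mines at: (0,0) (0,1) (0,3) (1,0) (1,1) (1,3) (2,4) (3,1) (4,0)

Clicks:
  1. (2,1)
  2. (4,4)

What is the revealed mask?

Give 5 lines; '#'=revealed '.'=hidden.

Click 1 (2,1) count=3: revealed 1 new [(2,1)] -> total=1
Click 2 (4,4) count=0: revealed 6 new [(3,2) (3,3) (3,4) (4,2) (4,3) (4,4)] -> total=7

Answer: .....
.....
.#...
..###
..###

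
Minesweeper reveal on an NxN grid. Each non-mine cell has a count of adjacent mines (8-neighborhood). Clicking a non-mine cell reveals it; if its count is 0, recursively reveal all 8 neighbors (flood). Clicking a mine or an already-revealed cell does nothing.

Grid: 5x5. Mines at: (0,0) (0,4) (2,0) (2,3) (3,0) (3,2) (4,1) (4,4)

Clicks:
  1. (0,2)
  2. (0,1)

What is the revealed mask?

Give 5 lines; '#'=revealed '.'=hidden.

Answer: .###.
.###.
.....
.....
.....

Derivation:
Click 1 (0,2) count=0: revealed 6 new [(0,1) (0,2) (0,3) (1,1) (1,2) (1,3)] -> total=6
Click 2 (0,1) count=1: revealed 0 new [(none)] -> total=6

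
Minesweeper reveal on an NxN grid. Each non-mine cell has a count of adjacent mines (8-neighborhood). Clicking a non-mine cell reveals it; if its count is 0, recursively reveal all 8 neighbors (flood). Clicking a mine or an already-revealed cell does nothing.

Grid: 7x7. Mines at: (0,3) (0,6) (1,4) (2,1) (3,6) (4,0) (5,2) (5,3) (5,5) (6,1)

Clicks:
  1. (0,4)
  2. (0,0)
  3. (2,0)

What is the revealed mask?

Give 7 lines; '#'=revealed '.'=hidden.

Click 1 (0,4) count=2: revealed 1 new [(0,4)] -> total=1
Click 2 (0,0) count=0: revealed 6 new [(0,0) (0,1) (0,2) (1,0) (1,1) (1,2)] -> total=7
Click 3 (2,0) count=1: revealed 1 new [(2,0)] -> total=8

Answer: ###.#..
###....
#......
.......
.......
.......
.......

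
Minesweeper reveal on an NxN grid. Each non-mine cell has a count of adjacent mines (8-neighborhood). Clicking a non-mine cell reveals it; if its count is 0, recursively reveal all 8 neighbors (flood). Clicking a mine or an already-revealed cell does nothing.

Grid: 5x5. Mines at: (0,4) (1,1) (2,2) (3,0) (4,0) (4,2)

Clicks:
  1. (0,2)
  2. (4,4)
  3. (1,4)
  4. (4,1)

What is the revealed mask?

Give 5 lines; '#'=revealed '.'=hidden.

Click 1 (0,2) count=1: revealed 1 new [(0,2)] -> total=1
Click 2 (4,4) count=0: revealed 8 new [(1,3) (1,4) (2,3) (2,4) (3,3) (3,4) (4,3) (4,4)] -> total=9
Click 3 (1,4) count=1: revealed 0 new [(none)] -> total=9
Click 4 (4,1) count=3: revealed 1 new [(4,1)] -> total=10

Answer: ..#..
...##
...##
...##
.#.##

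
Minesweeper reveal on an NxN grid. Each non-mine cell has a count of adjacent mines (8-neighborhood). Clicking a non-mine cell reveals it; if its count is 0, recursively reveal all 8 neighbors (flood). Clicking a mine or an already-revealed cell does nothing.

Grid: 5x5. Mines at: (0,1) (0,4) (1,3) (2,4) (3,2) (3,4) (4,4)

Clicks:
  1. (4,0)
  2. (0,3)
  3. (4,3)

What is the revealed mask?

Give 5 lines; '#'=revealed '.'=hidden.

Answer: ...#.
##...
##...
##...
##.#.

Derivation:
Click 1 (4,0) count=0: revealed 8 new [(1,0) (1,1) (2,0) (2,1) (3,0) (3,1) (4,0) (4,1)] -> total=8
Click 2 (0,3) count=2: revealed 1 new [(0,3)] -> total=9
Click 3 (4,3) count=3: revealed 1 new [(4,3)] -> total=10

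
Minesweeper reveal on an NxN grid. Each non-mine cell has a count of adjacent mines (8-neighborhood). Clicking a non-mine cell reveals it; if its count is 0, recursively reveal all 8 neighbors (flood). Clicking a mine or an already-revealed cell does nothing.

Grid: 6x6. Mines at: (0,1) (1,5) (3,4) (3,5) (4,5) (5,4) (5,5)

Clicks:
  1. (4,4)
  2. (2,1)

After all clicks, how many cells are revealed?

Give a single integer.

Answer: 26

Derivation:
Click 1 (4,4) count=5: revealed 1 new [(4,4)] -> total=1
Click 2 (2,1) count=0: revealed 25 new [(0,2) (0,3) (0,4) (1,0) (1,1) (1,2) (1,3) (1,4) (2,0) (2,1) (2,2) (2,3) (2,4) (3,0) (3,1) (3,2) (3,3) (4,0) (4,1) (4,2) (4,3) (5,0) (5,1) (5,2) (5,3)] -> total=26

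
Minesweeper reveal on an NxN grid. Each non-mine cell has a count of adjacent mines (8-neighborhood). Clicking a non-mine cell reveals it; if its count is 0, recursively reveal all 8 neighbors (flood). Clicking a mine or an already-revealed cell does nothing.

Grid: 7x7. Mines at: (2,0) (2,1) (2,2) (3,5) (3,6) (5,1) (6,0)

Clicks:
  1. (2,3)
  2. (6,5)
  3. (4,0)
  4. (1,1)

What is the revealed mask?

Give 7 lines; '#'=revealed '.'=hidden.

Click 1 (2,3) count=1: revealed 1 new [(2,3)] -> total=1
Click 2 (6,5) count=0: revealed 18 new [(3,2) (3,3) (3,4) (4,2) (4,3) (4,4) (4,5) (4,6) (5,2) (5,3) (5,4) (5,5) (5,6) (6,2) (6,3) (6,4) (6,5) (6,6)] -> total=19
Click 3 (4,0) count=1: revealed 1 new [(4,0)] -> total=20
Click 4 (1,1) count=3: revealed 1 new [(1,1)] -> total=21

Answer: .......
.#.....
...#...
..###..
#.#####
..#####
..#####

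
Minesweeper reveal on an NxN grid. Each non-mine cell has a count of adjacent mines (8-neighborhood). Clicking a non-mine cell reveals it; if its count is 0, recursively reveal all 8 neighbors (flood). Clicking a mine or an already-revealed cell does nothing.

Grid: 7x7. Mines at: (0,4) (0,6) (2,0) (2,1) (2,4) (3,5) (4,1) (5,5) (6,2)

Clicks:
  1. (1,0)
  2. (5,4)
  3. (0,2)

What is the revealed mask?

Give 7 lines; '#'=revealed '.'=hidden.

Click 1 (1,0) count=2: revealed 1 new [(1,0)] -> total=1
Click 2 (5,4) count=1: revealed 1 new [(5,4)] -> total=2
Click 3 (0,2) count=0: revealed 7 new [(0,0) (0,1) (0,2) (0,3) (1,1) (1,2) (1,3)] -> total=9

Answer: ####...
####...
.......
.......
.......
....#..
.......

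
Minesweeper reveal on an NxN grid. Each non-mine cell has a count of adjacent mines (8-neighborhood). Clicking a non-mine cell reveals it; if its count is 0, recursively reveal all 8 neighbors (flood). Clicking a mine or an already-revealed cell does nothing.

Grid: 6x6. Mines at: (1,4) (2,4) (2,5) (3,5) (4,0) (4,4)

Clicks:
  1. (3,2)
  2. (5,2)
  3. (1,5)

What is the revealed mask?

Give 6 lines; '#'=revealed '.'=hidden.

Answer: ####..
####.#
####..
####..
.###..
.###..

Derivation:
Click 1 (3,2) count=0: revealed 22 new [(0,0) (0,1) (0,2) (0,3) (1,0) (1,1) (1,2) (1,3) (2,0) (2,1) (2,2) (2,3) (3,0) (3,1) (3,2) (3,3) (4,1) (4,2) (4,3) (5,1) (5,2) (5,3)] -> total=22
Click 2 (5,2) count=0: revealed 0 new [(none)] -> total=22
Click 3 (1,5) count=3: revealed 1 new [(1,5)] -> total=23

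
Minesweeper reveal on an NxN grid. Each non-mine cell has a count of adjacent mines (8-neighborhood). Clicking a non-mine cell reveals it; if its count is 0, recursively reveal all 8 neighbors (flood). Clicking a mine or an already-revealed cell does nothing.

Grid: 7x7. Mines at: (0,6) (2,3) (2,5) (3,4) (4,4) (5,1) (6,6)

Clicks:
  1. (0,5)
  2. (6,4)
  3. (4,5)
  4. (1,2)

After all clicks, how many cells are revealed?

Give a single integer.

Click 1 (0,5) count=1: revealed 1 new [(0,5)] -> total=1
Click 2 (6,4) count=0: revealed 8 new [(5,2) (5,3) (5,4) (5,5) (6,2) (6,3) (6,4) (6,5)] -> total=9
Click 3 (4,5) count=2: revealed 1 new [(4,5)] -> total=10
Click 4 (1,2) count=1: revealed 1 new [(1,2)] -> total=11

Answer: 11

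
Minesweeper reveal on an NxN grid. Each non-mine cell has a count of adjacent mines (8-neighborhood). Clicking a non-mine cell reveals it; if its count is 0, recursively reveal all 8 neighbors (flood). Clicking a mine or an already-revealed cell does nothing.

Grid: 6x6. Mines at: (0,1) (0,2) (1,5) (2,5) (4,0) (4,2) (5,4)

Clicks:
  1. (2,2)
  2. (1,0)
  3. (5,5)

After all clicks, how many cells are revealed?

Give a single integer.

Answer: 16

Derivation:
Click 1 (2,2) count=0: revealed 15 new [(1,0) (1,1) (1,2) (1,3) (1,4) (2,0) (2,1) (2,2) (2,3) (2,4) (3,0) (3,1) (3,2) (3,3) (3,4)] -> total=15
Click 2 (1,0) count=1: revealed 0 new [(none)] -> total=15
Click 3 (5,5) count=1: revealed 1 new [(5,5)] -> total=16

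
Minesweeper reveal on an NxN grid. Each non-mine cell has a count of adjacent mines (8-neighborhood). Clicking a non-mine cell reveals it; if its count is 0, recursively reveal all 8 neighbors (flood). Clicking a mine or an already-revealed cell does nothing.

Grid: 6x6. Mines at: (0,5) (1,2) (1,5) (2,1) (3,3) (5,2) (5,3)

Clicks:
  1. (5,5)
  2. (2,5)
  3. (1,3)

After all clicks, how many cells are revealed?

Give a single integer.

Click 1 (5,5) count=0: revealed 8 new [(2,4) (2,5) (3,4) (3,5) (4,4) (4,5) (5,4) (5,5)] -> total=8
Click 2 (2,5) count=1: revealed 0 new [(none)] -> total=8
Click 3 (1,3) count=1: revealed 1 new [(1,3)] -> total=9

Answer: 9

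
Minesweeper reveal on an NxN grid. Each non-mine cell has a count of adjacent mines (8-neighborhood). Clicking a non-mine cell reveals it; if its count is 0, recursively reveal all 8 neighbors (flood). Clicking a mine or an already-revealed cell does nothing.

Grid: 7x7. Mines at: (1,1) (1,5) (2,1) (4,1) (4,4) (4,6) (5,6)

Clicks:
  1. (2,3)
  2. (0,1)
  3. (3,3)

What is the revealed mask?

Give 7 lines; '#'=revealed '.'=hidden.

Click 1 (2,3) count=0: revealed 12 new [(0,2) (0,3) (0,4) (1,2) (1,3) (1,4) (2,2) (2,3) (2,4) (3,2) (3,3) (3,4)] -> total=12
Click 2 (0,1) count=1: revealed 1 new [(0,1)] -> total=13
Click 3 (3,3) count=1: revealed 0 new [(none)] -> total=13

Answer: .####..
..###..
..###..
..###..
.......
.......
.......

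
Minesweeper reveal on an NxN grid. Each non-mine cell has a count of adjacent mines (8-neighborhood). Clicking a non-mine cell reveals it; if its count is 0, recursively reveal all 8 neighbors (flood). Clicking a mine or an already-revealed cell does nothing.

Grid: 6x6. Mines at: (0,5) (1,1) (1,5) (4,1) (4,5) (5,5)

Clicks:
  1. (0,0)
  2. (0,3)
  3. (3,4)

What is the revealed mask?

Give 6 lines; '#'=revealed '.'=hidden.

Click 1 (0,0) count=1: revealed 1 new [(0,0)] -> total=1
Click 2 (0,3) count=0: revealed 18 new [(0,2) (0,3) (0,4) (1,2) (1,3) (1,4) (2,2) (2,3) (2,4) (3,2) (3,3) (3,4) (4,2) (4,3) (4,4) (5,2) (5,3) (5,4)] -> total=19
Click 3 (3,4) count=1: revealed 0 new [(none)] -> total=19

Answer: #.###.
..###.
..###.
..###.
..###.
..###.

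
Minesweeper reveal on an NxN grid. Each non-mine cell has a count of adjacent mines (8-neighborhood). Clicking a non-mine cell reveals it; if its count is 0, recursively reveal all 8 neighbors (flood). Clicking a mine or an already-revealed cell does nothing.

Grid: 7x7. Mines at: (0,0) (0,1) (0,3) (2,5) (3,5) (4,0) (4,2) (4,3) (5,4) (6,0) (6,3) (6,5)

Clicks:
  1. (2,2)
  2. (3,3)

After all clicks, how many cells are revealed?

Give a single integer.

Answer: 15

Derivation:
Click 1 (2,2) count=0: revealed 15 new [(1,0) (1,1) (1,2) (1,3) (1,4) (2,0) (2,1) (2,2) (2,3) (2,4) (3,0) (3,1) (3,2) (3,3) (3,4)] -> total=15
Click 2 (3,3) count=2: revealed 0 new [(none)] -> total=15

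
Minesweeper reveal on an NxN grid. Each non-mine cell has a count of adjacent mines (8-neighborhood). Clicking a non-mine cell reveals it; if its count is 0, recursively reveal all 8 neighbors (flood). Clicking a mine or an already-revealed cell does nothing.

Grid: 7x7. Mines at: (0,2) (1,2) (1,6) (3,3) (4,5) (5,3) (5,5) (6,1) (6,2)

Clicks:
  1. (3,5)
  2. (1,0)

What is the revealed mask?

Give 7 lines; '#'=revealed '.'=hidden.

Answer: ##.....
##.....
###....
###..#.
###....
###....
.......

Derivation:
Click 1 (3,5) count=1: revealed 1 new [(3,5)] -> total=1
Click 2 (1,0) count=0: revealed 16 new [(0,0) (0,1) (1,0) (1,1) (2,0) (2,1) (2,2) (3,0) (3,1) (3,2) (4,0) (4,1) (4,2) (5,0) (5,1) (5,2)] -> total=17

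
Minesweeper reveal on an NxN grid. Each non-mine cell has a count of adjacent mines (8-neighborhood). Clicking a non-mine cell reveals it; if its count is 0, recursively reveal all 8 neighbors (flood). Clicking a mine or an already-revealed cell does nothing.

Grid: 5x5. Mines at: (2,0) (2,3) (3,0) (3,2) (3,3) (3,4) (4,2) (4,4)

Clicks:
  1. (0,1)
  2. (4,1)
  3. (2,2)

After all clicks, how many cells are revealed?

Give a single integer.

Answer: 12

Derivation:
Click 1 (0,1) count=0: revealed 10 new [(0,0) (0,1) (0,2) (0,3) (0,4) (1,0) (1,1) (1,2) (1,3) (1,4)] -> total=10
Click 2 (4,1) count=3: revealed 1 new [(4,1)] -> total=11
Click 3 (2,2) count=3: revealed 1 new [(2,2)] -> total=12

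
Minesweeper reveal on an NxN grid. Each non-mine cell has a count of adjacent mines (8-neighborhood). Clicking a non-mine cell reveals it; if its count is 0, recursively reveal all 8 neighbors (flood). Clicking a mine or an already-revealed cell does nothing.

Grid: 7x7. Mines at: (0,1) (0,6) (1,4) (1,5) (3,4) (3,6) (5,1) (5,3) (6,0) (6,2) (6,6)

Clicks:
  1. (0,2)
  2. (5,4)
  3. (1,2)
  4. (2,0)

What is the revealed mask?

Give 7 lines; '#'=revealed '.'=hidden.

Answer: ..#....
####...
####...
####...
####...
....#..
.......

Derivation:
Click 1 (0,2) count=1: revealed 1 new [(0,2)] -> total=1
Click 2 (5,4) count=1: revealed 1 new [(5,4)] -> total=2
Click 3 (1,2) count=1: revealed 1 new [(1,2)] -> total=3
Click 4 (2,0) count=0: revealed 15 new [(1,0) (1,1) (1,3) (2,0) (2,1) (2,2) (2,3) (3,0) (3,1) (3,2) (3,3) (4,0) (4,1) (4,2) (4,3)] -> total=18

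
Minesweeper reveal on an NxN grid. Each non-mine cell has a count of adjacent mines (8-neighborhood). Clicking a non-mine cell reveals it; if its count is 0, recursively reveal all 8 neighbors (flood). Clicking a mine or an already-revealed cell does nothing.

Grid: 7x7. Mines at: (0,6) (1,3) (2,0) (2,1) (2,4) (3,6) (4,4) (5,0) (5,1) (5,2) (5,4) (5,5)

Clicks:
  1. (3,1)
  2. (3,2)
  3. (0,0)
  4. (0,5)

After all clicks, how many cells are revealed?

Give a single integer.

Answer: 9

Derivation:
Click 1 (3,1) count=2: revealed 1 new [(3,1)] -> total=1
Click 2 (3,2) count=1: revealed 1 new [(3,2)] -> total=2
Click 3 (0,0) count=0: revealed 6 new [(0,0) (0,1) (0,2) (1,0) (1,1) (1,2)] -> total=8
Click 4 (0,5) count=1: revealed 1 new [(0,5)] -> total=9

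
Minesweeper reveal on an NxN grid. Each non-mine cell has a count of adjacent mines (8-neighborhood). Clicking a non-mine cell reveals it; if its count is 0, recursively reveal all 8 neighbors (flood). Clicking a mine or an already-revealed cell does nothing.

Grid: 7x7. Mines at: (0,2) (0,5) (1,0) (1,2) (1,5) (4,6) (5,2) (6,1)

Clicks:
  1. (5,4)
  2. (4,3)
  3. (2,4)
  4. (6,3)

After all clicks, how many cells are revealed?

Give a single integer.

Answer: 28

Derivation:
Click 1 (5,4) count=0: revealed 28 new [(2,0) (2,1) (2,2) (2,3) (2,4) (2,5) (3,0) (3,1) (3,2) (3,3) (3,4) (3,5) (4,0) (4,1) (4,2) (4,3) (4,4) (4,5) (5,0) (5,1) (5,3) (5,4) (5,5) (5,6) (6,3) (6,4) (6,5) (6,6)] -> total=28
Click 2 (4,3) count=1: revealed 0 new [(none)] -> total=28
Click 3 (2,4) count=1: revealed 0 new [(none)] -> total=28
Click 4 (6,3) count=1: revealed 0 new [(none)] -> total=28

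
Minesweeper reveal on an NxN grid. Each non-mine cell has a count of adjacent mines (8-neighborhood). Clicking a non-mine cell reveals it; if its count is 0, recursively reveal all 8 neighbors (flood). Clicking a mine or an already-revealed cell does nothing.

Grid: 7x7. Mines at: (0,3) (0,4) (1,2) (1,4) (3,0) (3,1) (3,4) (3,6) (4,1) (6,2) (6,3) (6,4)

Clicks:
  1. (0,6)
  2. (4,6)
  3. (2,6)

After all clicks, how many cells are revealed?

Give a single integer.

Answer: 7

Derivation:
Click 1 (0,6) count=0: revealed 6 new [(0,5) (0,6) (1,5) (1,6) (2,5) (2,6)] -> total=6
Click 2 (4,6) count=1: revealed 1 new [(4,6)] -> total=7
Click 3 (2,6) count=1: revealed 0 new [(none)] -> total=7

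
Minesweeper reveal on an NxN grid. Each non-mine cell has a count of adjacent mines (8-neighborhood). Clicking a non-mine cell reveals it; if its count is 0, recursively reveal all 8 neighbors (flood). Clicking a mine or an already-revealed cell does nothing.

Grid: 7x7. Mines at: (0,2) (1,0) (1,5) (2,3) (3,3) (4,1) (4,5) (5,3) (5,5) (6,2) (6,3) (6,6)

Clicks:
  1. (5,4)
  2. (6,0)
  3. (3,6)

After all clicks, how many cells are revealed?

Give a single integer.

Answer: 6

Derivation:
Click 1 (5,4) count=4: revealed 1 new [(5,4)] -> total=1
Click 2 (6,0) count=0: revealed 4 new [(5,0) (5,1) (6,0) (6,1)] -> total=5
Click 3 (3,6) count=1: revealed 1 new [(3,6)] -> total=6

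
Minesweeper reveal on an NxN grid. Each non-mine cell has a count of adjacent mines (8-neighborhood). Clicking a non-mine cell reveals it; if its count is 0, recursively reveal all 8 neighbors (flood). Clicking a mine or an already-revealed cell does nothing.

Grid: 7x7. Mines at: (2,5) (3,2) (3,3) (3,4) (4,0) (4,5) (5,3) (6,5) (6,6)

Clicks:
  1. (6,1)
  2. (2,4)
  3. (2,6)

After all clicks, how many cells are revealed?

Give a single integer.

Answer: 8

Derivation:
Click 1 (6,1) count=0: revealed 6 new [(5,0) (5,1) (5,2) (6,0) (6,1) (6,2)] -> total=6
Click 2 (2,4) count=3: revealed 1 new [(2,4)] -> total=7
Click 3 (2,6) count=1: revealed 1 new [(2,6)] -> total=8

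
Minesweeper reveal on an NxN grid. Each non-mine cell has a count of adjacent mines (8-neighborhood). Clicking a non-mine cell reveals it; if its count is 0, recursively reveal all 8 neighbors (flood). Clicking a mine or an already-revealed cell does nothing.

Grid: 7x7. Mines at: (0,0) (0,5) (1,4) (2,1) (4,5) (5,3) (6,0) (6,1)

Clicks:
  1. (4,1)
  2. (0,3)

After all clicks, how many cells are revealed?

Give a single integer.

Answer: 10

Derivation:
Click 1 (4,1) count=0: revealed 9 new [(3,0) (3,1) (3,2) (4,0) (4,1) (4,2) (5,0) (5,1) (5,2)] -> total=9
Click 2 (0,3) count=1: revealed 1 new [(0,3)] -> total=10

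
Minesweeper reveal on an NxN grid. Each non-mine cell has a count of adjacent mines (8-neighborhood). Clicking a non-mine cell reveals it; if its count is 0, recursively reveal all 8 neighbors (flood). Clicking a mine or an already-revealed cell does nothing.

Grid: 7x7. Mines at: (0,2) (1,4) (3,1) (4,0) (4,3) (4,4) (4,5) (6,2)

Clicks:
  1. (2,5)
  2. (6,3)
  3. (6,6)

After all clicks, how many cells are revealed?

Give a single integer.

Answer: 9

Derivation:
Click 1 (2,5) count=1: revealed 1 new [(2,5)] -> total=1
Click 2 (6,3) count=1: revealed 1 new [(6,3)] -> total=2
Click 3 (6,6) count=0: revealed 7 new [(5,3) (5,4) (5,5) (5,6) (6,4) (6,5) (6,6)] -> total=9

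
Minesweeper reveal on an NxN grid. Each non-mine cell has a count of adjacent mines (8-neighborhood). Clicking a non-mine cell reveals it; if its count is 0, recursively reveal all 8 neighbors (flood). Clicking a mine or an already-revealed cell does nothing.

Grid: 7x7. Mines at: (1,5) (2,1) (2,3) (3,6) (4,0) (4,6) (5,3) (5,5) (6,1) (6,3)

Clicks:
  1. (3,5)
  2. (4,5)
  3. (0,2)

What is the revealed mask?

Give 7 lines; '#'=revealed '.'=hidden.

Click 1 (3,5) count=2: revealed 1 new [(3,5)] -> total=1
Click 2 (4,5) count=3: revealed 1 new [(4,5)] -> total=2
Click 3 (0,2) count=0: revealed 10 new [(0,0) (0,1) (0,2) (0,3) (0,4) (1,0) (1,1) (1,2) (1,3) (1,4)] -> total=12

Answer: #####..
#####..
.......
.....#.
.....#.
.......
.......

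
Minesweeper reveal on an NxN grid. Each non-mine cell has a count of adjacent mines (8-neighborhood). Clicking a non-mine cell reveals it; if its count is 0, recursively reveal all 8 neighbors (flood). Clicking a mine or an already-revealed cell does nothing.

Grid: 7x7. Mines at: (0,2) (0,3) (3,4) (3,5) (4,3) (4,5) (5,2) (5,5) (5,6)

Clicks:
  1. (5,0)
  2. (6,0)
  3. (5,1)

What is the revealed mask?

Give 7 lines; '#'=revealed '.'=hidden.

Answer: ##.....
####...
####...
####...
###....
##.....
##.....

Derivation:
Click 1 (5,0) count=0: revealed 21 new [(0,0) (0,1) (1,0) (1,1) (1,2) (1,3) (2,0) (2,1) (2,2) (2,3) (3,0) (3,1) (3,2) (3,3) (4,0) (4,1) (4,2) (5,0) (5,1) (6,0) (6,1)] -> total=21
Click 2 (6,0) count=0: revealed 0 new [(none)] -> total=21
Click 3 (5,1) count=1: revealed 0 new [(none)] -> total=21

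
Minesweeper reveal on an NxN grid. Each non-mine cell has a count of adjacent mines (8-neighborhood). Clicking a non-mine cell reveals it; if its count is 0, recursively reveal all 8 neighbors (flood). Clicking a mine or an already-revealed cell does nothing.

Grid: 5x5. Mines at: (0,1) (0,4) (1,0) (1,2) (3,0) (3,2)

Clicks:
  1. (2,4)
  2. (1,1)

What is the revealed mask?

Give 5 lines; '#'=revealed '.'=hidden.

Answer: .....
.#.##
...##
...##
...##

Derivation:
Click 1 (2,4) count=0: revealed 8 new [(1,3) (1,4) (2,3) (2,4) (3,3) (3,4) (4,3) (4,4)] -> total=8
Click 2 (1,1) count=3: revealed 1 new [(1,1)] -> total=9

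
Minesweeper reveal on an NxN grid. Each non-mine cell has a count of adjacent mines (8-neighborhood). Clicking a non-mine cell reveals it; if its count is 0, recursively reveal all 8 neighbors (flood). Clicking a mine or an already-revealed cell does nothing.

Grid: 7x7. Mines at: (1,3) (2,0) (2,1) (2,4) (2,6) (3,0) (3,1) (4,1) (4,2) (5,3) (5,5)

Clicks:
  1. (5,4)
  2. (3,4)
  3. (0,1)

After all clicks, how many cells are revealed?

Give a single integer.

Answer: 8

Derivation:
Click 1 (5,4) count=2: revealed 1 new [(5,4)] -> total=1
Click 2 (3,4) count=1: revealed 1 new [(3,4)] -> total=2
Click 3 (0,1) count=0: revealed 6 new [(0,0) (0,1) (0,2) (1,0) (1,1) (1,2)] -> total=8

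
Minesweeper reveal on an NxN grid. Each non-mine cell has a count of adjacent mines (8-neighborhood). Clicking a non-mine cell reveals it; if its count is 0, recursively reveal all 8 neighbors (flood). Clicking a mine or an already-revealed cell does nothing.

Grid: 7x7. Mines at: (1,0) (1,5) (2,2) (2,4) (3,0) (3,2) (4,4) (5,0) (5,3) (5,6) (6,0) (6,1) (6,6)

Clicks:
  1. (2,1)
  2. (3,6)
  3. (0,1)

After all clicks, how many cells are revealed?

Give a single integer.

Click 1 (2,1) count=4: revealed 1 new [(2,1)] -> total=1
Click 2 (3,6) count=0: revealed 6 new [(2,5) (2,6) (3,5) (3,6) (4,5) (4,6)] -> total=7
Click 3 (0,1) count=1: revealed 1 new [(0,1)] -> total=8

Answer: 8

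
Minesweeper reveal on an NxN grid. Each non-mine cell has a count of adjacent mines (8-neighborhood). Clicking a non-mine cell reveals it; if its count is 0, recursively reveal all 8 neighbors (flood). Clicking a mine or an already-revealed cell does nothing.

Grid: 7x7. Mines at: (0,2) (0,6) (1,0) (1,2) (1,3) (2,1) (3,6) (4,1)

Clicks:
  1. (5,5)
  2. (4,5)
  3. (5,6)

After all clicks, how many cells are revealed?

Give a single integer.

Click 1 (5,5) count=0: revealed 27 new [(2,2) (2,3) (2,4) (2,5) (3,2) (3,3) (3,4) (3,5) (4,2) (4,3) (4,4) (4,5) (4,6) (5,0) (5,1) (5,2) (5,3) (5,4) (5,5) (5,6) (6,0) (6,1) (6,2) (6,3) (6,4) (6,5) (6,6)] -> total=27
Click 2 (4,5) count=1: revealed 0 new [(none)] -> total=27
Click 3 (5,6) count=0: revealed 0 new [(none)] -> total=27

Answer: 27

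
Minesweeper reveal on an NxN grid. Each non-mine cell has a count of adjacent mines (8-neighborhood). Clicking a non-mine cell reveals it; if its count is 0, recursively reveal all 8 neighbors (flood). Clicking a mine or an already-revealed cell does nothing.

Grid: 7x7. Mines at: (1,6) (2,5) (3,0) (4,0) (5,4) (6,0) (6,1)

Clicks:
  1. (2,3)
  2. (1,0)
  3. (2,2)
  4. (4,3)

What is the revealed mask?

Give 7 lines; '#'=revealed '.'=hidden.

Click 1 (2,3) count=0: revealed 28 new [(0,0) (0,1) (0,2) (0,3) (0,4) (0,5) (1,0) (1,1) (1,2) (1,3) (1,4) (1,5) (2,0) (2,1) (2,2) (2,3) (2,4) (3,1) (3,2) (3,3) (3,4) (4,1) (4,2) (4,3) (4,4) (5,1) (5,2) (5,3)] -> total=28
Click 2 (1,0) count=0: revealed 0 new [(none)] -> total=28
Click 3 (2,2) count=0: revealed 0 new [(none)] -> total=28
Click 4 (4,3) count=1: revealed 0 new [(none)] -> total=28

Answer: ######.
######.
#####..
.####..
.####..
.###...
.......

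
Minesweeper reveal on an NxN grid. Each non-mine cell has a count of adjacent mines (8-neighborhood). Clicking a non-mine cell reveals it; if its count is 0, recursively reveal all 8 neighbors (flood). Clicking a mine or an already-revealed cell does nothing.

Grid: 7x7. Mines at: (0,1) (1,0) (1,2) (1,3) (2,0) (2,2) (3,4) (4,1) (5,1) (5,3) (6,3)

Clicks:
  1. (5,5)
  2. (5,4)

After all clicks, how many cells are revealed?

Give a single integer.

Click 1 (5,5) count=0: revealed 20 new [(0,4) (0,5) (0,6) (1,4) (1,5) (1,6) (2,4) (2,5) (2,6) (3,5) (3,6) (4,4) (4,5) (4,6) (5,4) (5,5) (5,6) (6,4) (6,5) (6,6)] -> total=20
Click 2 (5,4) count=2: revealed 0 new [(none)] -> total=20

Answer: 20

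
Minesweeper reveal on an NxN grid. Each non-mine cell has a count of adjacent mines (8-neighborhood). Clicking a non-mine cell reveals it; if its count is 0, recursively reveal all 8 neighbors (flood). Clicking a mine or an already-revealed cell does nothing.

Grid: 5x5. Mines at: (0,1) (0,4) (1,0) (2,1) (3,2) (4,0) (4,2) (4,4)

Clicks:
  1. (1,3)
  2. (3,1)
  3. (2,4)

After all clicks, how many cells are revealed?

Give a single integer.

Answer: 7

Derivation:
Click 1 (1,3) count=1: revealed 1 new [(1,3)] -> total=1
Click 2 (3,1) count=4: revealed 1 new [(3,1)] -> total=2
Click 3 (2,4) count=0: revealed 5 new [(1,4) (2,3) (2,4) (3,3) (3,4)] -> total=7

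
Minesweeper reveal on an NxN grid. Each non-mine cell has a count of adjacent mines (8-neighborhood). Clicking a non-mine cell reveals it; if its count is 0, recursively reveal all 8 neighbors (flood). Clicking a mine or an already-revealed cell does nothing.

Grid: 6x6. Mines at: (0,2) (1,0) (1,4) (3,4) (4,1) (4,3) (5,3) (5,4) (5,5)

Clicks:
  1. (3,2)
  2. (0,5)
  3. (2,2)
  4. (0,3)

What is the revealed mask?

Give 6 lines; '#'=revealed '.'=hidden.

Click 1 (3,2) count=2: revealed 1 new [(3,2)] -> total=1
Click 2 (0,5) count=1: revealed 1 new [(0,5)] -> total=2
Click 3 (2,2) count=0: revealed 8 new [(1,1) (1,2) (1,3) (2,1) (2,2) (2,3) (3,1) (3,3)] -> total=10
Click 4 (0,3) count=2: revealed 1 new [(0,3)] -> total=11

Answer: ...#.#
.###..
.###..
.###..
......
......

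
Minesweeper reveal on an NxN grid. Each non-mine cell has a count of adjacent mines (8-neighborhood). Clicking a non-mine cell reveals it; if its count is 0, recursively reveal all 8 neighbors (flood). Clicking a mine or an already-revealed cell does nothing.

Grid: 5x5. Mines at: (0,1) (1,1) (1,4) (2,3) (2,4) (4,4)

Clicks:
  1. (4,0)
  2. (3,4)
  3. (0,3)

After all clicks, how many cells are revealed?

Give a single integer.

Answer: 13

Derivation:
Click 1 (4,0) count=0: revealed 11 new [(2,0) (2,1) (2,2) (3,0) (3,1) (3,2) (3,3) (4,0) (4,1) (4,2) (4,3)] -> total=11
Click 2 (3,4) count=3: revealed 1 new [(3,4)] -> total=12
Click 3 (0,3) count=1: revealed 1 new [(0,3)] -> total=13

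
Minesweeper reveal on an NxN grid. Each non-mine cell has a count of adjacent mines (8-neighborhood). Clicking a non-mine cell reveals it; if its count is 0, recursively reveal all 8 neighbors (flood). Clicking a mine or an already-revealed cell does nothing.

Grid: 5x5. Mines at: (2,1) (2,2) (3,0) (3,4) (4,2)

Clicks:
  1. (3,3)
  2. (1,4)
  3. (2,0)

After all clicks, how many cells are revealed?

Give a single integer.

Answer: 14

Derivation:
Click 1 (3,3) count=3: revealed 1 new [(3,3)] -> total=1
Click 2 (1,4) count=0: revealed 12 new [(0,0) (0,1) (0,2) (0,3) (0,4) (1,0) (1,1) (1,2) (1,3) (1,4) (2,3) (2,4)] -> total=13
Click 3 (2,0) count=2: revealed 1 new [(2,0)] -> total=14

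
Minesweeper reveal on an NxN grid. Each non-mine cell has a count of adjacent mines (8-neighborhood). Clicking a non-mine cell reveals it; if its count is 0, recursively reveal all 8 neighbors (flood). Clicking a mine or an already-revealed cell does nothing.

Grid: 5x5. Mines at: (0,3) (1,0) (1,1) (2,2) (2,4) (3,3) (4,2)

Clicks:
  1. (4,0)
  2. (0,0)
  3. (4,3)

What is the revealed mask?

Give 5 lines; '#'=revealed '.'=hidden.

Answer: #....
.....
##...
##...
##.#.

Derivation:
Click 1 (4,0) count=0: revealed 6 new [(2,0) (2,1) (3,0) (3,1) (4,0) (4,1)] -> total=6
Click 2 (0,0) count=2: revealed 1 new [(0,0)] -> total=7
Click 3 (4,3) count=2: revealed 1 new [(4,3)] -> total=8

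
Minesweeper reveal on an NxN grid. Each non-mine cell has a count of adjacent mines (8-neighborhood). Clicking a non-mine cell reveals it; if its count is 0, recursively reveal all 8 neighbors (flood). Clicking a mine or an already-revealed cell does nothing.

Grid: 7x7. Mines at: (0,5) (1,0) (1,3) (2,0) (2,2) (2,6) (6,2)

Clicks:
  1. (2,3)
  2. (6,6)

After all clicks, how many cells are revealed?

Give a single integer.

Answer: 30

Derivation:
Click 1 (2,3) count=2: revealed 1 new [(2,3)] -> total=1
Click 2 (6,6) count=0: revealed 29 new [(2,4) (2,5) (3,0) (3,1) (3,2) (3,3) (3,4) (3,5) (3,6) (4,0) (4,1) (4,2) (4,3) (4,4) (4,5) (4,6) (5,0) (5,1) (5,2) (5,3) (5,4) (5,5) (5,6) (6,0) (6,1) (6,3) (6,4) (6,5) (6,6)] -> total=30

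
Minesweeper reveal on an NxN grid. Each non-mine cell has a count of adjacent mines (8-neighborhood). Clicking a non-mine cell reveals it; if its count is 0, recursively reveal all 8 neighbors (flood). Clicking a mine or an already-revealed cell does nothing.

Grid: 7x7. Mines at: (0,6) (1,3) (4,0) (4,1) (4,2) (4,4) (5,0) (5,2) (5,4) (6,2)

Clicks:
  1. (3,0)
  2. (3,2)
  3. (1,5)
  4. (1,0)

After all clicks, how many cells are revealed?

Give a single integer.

Answer: 13

Derivation:
Click 1 (3,0) count=2: revealed 1 new [(3,0)] -> total=1
Click 2 (3,2) count=2: revealed 1 new [(3,2)] -> total=2
Click 3 (1,5) count=1: revealed 1 new [(1,5)] -> total=3
Click 4 (1,0) count=0: revealed 10 new [(0,0) (0,1) (0,2) (1,0) (1,1) (1,2) (2,0) (2,1) (2,2) (3,1)] -> total=13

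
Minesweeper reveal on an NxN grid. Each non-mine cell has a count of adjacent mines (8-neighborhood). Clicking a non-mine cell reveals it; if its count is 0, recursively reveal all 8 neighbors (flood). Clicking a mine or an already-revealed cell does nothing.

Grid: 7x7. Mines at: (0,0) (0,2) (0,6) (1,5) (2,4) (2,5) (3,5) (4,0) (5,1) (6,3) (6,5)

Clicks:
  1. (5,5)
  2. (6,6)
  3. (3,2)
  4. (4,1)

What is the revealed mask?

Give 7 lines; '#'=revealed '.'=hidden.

Click 1 (5,5) count=1: revealed 1 new [(5,5)] -> total=1
Click 2 (6,6) count=1: revealed 1 new [(6,6)] -> total=2
Click 3 (3,2) count=0: revealed 20 new [(1,0) (1,1) (1,2) (1,3) (2,0) (2,1) (2,2) (2,3) (3,0) (3,1) (3,2) (3,3) (3,4) (4,1) (4,2) (4,3) (4,4) (5,2) (5,3) (5,4)] -> total=22
Click 4 (4,1) count=2: revealed 0 new [(none)] -> total=22

Answer: .......
####...
####...
#####..
.####..
..####.
......#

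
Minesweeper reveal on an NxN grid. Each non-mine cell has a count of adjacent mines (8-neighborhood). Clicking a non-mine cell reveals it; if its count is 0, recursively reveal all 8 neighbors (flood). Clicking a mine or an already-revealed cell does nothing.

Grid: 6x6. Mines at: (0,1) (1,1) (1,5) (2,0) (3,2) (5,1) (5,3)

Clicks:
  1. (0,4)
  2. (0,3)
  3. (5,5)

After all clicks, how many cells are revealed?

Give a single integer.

Answer: 18

Derivation:
Click 1 (0,4) count=1: revealed 1 new [(0,4)] -> total=1
Click 2 (0,3) count=0: revealed 8 new [(0,2) (0,3) (1,2) (1,3) (1,4) (2,2) (2,3) (2,4)] -> total=9
Click 3 (5,5) count=0: revealed 9 new [(2,5) (3,3) (3,4) (3,5) (4,3) (4,4) (4,5) (5,4) (5,5)] -> total=18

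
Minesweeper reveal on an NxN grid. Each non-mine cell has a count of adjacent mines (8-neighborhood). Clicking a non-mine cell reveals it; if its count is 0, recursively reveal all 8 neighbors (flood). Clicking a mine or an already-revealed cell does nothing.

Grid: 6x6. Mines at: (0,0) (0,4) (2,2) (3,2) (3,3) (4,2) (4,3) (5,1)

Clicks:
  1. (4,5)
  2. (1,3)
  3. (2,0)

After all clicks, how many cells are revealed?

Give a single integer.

Answer: 19

Derivation:
Click 1 (4,5) count=0: revealed 10 new [(1,4) (1,5) (2,4) (2,5) (3,4) (3,5) (4,4) (4,5) (5,4) (5,5)] -> total=10
Click 2 (1,3) count=2: revealed 1 new [(1,3)] -> total=11
Click 3 (2,0) count=0: revealed 8 new [(1,0) (1,1) (2,0) (2,1) (3,0) (3,1) (4,0) (4,1)] -> total=19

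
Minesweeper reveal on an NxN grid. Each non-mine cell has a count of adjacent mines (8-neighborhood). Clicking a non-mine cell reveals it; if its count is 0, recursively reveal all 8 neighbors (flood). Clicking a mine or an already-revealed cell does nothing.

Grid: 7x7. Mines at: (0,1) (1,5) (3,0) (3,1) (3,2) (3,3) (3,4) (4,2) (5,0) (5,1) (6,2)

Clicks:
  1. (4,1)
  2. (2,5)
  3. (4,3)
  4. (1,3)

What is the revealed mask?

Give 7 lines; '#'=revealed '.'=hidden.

Answer: ..###..
..###..
..####.
.......
.#.#...
.......
.......

Derivation:
Click 1 (4,1) count=6: revealed 1 new [(4,1)] -> total=1
Click 2 (2,5) count=2: revealed 1 new [(2,5)] -> total=2
Click 3 (4,3) count=4: revealed 1 new [(4,3)] -> total=3
Click 4 (1,3) count=0: revealed 9 new [(0,2) (0,3) (0,4) (1,2) (1,3) (1,4) (2,2) (2,3) (2,4)] -> total=12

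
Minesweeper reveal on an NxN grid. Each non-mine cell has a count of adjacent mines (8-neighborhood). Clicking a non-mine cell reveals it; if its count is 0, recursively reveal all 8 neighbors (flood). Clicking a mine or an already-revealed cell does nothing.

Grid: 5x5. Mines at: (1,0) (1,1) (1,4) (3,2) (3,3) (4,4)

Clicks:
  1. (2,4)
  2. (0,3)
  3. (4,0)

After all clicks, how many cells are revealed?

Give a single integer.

Answer: 8

Derivation:
Click 1 (2,4) count=2: revealed 1 new [(2,4)] -> total=1
Click 2 (0,3) count=1: revealed 1 new [(0,3)] -> total=2
Click 3 (4,0) count=0: revealed 6 new [(2,0) (2,1) (3,0) (3,1) (4,0) (4,1)] -> total=8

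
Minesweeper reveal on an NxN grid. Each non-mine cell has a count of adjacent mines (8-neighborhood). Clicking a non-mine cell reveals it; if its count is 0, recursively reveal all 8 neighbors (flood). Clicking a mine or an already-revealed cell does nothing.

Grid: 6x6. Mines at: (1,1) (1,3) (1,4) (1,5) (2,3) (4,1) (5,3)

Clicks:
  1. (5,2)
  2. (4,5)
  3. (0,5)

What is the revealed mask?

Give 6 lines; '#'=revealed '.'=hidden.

Click 1 (5,2) count=2: revealed 1 new [(5,2)] -> total=1
Click 2 (4,5) count=0: revealed 8 new [(2,4) (2,5) (3,4) (3,5) (4,4) (4,5) (5,4) (5,5)] -> total=9
Click 3 (0,5) count=2: revealed 1 new [(0,5)] -> total=10

Answer: .....#
......
....##
....##
....##
..#.##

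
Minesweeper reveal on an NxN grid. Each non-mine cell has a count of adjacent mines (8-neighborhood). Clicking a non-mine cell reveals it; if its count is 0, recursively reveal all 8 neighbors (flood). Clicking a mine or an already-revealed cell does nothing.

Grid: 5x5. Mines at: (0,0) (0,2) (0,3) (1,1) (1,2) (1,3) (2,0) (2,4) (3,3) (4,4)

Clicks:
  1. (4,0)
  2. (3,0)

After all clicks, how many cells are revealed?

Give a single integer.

Answer: 6

Derivation:
Click 1 (4,0) count=0: revealed 6 new [(3,0) (3,1) (3,2) (4,0) (4,1) (4,2)] -> total=6
Click 2 (3,0) count=1: revealed 0 new [(none)] -> total=6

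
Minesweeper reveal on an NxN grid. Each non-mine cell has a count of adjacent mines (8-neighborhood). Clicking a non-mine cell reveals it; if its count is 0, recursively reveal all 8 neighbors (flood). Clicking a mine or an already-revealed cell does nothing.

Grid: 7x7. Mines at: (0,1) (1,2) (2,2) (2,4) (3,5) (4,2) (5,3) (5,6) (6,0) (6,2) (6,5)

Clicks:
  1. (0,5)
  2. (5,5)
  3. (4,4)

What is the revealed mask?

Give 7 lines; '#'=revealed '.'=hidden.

Click 1 (0,5) count=0: revealed 10 new [(0,3) (0,4) (0,5) (0,6) (1,3) (1,4) (1,5) (1,6) (2,5) (2,6)] -> total=10
Click 2 (5,5) count=2: revealed 1 new [(5,5)] -> total=11
Click 3 (4,4) count=2: revealed 1 new [(4,4)] -> total=12

Answer: ...####
...####
.....##
.......
....#..
.....#.
.......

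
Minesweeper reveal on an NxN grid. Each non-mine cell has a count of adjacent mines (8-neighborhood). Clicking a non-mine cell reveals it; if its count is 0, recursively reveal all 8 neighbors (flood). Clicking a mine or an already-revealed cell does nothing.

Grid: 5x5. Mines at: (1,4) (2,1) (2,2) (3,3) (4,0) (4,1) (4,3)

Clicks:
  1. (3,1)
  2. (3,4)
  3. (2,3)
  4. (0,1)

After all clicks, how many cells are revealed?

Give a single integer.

Click 1 (3,1) count=4: revealed 1 new [(3,1)] -> total=1
Click 2 (3,4) count=2: revealed 1 new [(3,4)] -> total=2
Click 3 (2,3) count=3: revealed 1 new [(2,3)] -> total=3
Click 4 (0,1) count=0: revealed 8 new [(0,0) (0,1) (0,2) (0,3) (1,0) (1,1) (1,2) (1,3)] -> total=11

Answer: 11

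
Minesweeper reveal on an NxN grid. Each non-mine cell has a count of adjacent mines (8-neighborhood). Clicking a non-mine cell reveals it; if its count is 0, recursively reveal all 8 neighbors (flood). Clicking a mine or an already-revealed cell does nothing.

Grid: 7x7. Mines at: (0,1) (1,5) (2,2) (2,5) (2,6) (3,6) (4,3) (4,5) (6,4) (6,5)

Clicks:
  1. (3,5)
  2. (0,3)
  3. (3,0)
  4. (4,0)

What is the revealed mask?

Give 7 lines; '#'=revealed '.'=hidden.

Answer: ..###..
#####..
##.....
###..#.
###....
####...
####...

Derivation:
Click 1 (3,5) count=4: revealed 1 new [(3,5)] -> total=1
Click 2 (0,3) count=0: revealed 6 new [(0,2) (0,3) (0,4) (1,2) (1,3) (1,4)] -> total=7
Click 3 (3,0) count=0: revealed 18 new [(1,0) (1,1) (2,0) (2,1) (3,0) (3,1) (3,2) (4,0) (4,1) (4,2) (5,0) (5,1) (5,2) (5,3) (6,0) (6,1) (6,2) (6,3)] -> total=25
Click 4 (4,0) count=0: revealed 0 new [(none)] -> total=25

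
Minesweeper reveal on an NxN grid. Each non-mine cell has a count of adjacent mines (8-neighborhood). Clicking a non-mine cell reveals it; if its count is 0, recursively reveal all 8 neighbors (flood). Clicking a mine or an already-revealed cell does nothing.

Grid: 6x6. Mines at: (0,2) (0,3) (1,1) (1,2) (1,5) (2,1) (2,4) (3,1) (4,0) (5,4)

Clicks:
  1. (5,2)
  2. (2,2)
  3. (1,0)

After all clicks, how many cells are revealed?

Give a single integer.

Answer: 8

Derivation:
Click 1 (5,2) count=0: revealed 6 new [(4,1) (4,2) (4,3) (5,1) (5,2) (5,3)] -> total=6
Click 2 (2,2) count=4: revealed 1 new [(2,2)] -> total=7
Click 3 (1,0) count=2: revealed 1 new [(1,0)] -> total=8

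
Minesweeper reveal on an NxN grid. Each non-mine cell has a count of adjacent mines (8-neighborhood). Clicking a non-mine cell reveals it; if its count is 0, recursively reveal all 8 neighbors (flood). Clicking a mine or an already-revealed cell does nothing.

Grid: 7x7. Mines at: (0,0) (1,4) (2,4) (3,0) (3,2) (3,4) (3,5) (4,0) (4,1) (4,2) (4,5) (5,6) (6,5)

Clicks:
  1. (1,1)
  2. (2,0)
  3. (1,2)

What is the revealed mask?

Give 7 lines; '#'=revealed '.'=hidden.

Answer: .###...
.###...
####...
.......
.......
.......
.......

Derivation:
Click 1 (1,1) count=1: revealed 1 new [(1,1)] -> total=1
Click 2 (2,0) count=1: revealed 1 new [(2,0)] -> total=2
Click 3 (1,2) count=0: revealed 8 new [(0,1) (0,2) (0,3) (1,2) (1,3) (2,1) (2,2) (2,3)] -> total=10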